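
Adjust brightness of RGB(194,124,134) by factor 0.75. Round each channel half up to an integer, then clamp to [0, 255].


Multiply each channel by 0.75, round half up, clamp to [0, 255]
R: 194×0.75 = 145.5 → round → 146
G: 124×0.75 = 93
B: 134×0.75 = 100.5 → round → 101
= RGB(146, 93, 101)


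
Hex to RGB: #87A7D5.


87 → 135 (R)
A7 → 167 (G)
D5 → 213 (B)
= RGB(135, 167, 213)


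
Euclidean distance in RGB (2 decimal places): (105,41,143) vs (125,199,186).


d = √[(R₁-R₂)² + (G₁-G₂)² + (B₁-B₂)²]
d = √[(105-125)² + (41-199)² + (143-186)²]
d = √[400 + 24964 + 1849]
d = √27213
d ≈ 164.96


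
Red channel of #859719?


Color: #859719
R = 85 = 133
G = 97 = 151
B = 19 = 25
Red = 133


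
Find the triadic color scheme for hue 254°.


Triadic: equally spaced at 120° intervals
H1 = 254°
H2 = (254 + 120) mod 360 = 14°
H3 = (254 + 240) mod 360 = 134°
Triadic = 254°, 14°, 134°


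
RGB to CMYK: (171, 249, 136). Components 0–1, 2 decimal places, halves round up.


R'=171/255≈0.6706, G'=249/255≈0.9765, B'=136/255≈0.5333
K = 1 - max(R',G',B') = 1 - 249/255 = 6/255 = 0.02352… → 0.02
(1-R'-K)/(1-K) simplifies to (max-R)/max with max = 249:
C = (249-171)/249 = 78/249 = 0.31325… → 0.31
M = (249-249)/249 = 0/249 = 0 → 0.00
Y = (249-136)/249 = 113/249 = 0.45381… → 0.45
= CMYK(0.31, 0.00, 0.45, 0.02)


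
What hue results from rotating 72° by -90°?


New hue = (H + rotation) mod 360
New hue = (72 -90) mod 360
= -18 mod 360
= 342°


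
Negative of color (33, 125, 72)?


Invert: (255-R, 255-G, 255-B)
R: 255-33 = 222
G: 255-125 = 130
B: 255-72 = 183
= RGB(222, 130, 183)


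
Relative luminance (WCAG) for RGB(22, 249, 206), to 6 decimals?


Linearize each channel (sRGB transfer function): c = v/255; c_lin = c/12.92 if c ≤ 0.04045, else ((c+0.055)/1.055)^2.4
  R: 22/255 ≈ 0.086275 > 0.04045 → ((0.086275+0.055)/1.055)^2.4 ≈ 0.008023
  G: 249/255 ≈ 0.976471 > 0.04045 → ((0.976471+0.055)/1.055)^2.4 ≈ 0.947307
  B: 206/255 ≈ 0.807843 > 0.04045 → ((0.807843+0.055)/1.055)^2.4 ≈ 0.617207
R_lin = 0.008023, G_lin = 0.947307, B_lin = 0.617207
L = 0.2126×R + 0.7152×G + 0.0722×B
L = 0.2126×0.008023 + 0.7152×0.947307 + 0.0722×0.617207
L ≈ 0.723782


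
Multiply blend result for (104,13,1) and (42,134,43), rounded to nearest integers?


Multiply: C = A×B/255, rounded to nearest integer
R: 104×42/255 = 4368/255 ≈ 17.129 → 17
G: 13×134/255 = 1742/255 ≈ 6.831 → 7
B: 1×43/255 = 43/255 ≈ 0.169 → 0
= RGB(17, 7, 0)


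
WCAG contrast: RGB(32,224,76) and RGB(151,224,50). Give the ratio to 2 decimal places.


Linearize each sRGB channel c=v/255: c/12.92 if c ≤ 0.04045 else ((c+0.055)/1.055)^2.4
L = 0.2126×R_lin + 0.7152×G_lin + 0.0722×B_lin
Color 1 (32,224,76):
  R=32: 32/255≈0.1255 > 0.04045 → ((0.1255+0.055)/1.055)^2.4 ≈ 0.01444
  G=224: 224/255≈0.8784 > 0.04045 → ((0.8784+0.055)/1.055)^2.4 ≈ 0.74540
  B=76: 76/255≈0.2980 > 0.04045 → ((0.2980+0.055)/1.055)^2.4 ≈ 0.07227
  L1 = 0.2126×0.01444 + 0.7152×0.74540 + 0.0722×0.07227 ≈ 0.54140
Color 2 (151,224,50):
  R=151: 151/255≈0.5922 > 0.04045 → ((0.5922+0.055)/1.055)^2.4 ≈ 0.30947
  G=224: 224/255≈0.8784 > 0.04045 → ((0.8784+0.055)/1.055)^2.4 ≈ 0.74540
  B=50: 50/255≈0.1961 > 0.04045 → ((0.1961+0.055)/1.055)^2.4 ≈ 0.03190
  L2 = 0.2126×0.30947 + 0.7152×0.74540 + 0.0722×0.03190 ≈ 0.60121
Lighter = 0.60121, Darker = 0.54140
Ratio = (L_lighter + 0.05) / (L_darker + 0.05)
Ratio = (0.60121 + 0.05) / (0.54140 + 0.05) = 0.65121 / 0.59140 ≈ 1.1011
Ratio ≈ 1.10:1


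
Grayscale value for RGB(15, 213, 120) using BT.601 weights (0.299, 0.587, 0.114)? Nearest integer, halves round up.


Gray = 0.299×R + 0.587×G + 0.114×B
Gray = 0.299×15 + 0.587×213 + 0.114×120
Gray = 4.485 + 125.031 + 13.680
Gray = 143.196 → round half up → 143
Gray = 143


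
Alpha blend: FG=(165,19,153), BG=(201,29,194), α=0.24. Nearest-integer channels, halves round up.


C = α×F + (1-α)×B, with 1-α = 0.76
R: 0.24×165 + 0.76×201 = 39.60 + 152.76 = 192.36 → 192
G: 0.24×19 + 0.76×29 = 4.56 + 22.04 = 26.60 → 27
B: 0.24×153 + 0.76×194 = 36.72 + 147.44 = 184.16 → 184
= RGB(192, 27, 184)


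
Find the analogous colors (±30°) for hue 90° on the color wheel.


Base hue: 90°
Left analog: (90 - 30) mod 360 = 60°
Right analog: (90 + 30) mod 360 = 120°
Analogous hues = 60° and 120°


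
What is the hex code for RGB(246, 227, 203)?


R = 246 → F6 (hex)
G = 227 → E3 (hex)
B = 203 → CB (hex)
Hex = #F6E3CB


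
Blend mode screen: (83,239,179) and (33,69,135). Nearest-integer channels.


Screen: C = 255 - (255-A)×(255-B)/255, rounded to nearest integer
R: 255 - (255-83)×(255-33)/255 = 255 - 38184/255 ≈ 255 - 149.741 = 105.259 → 105
G: 255 - (255-239)×(255-69)/255 = 255 - 2976/255 ≈ 255 - 11.671 = 243.329 → 243
B: 255 - (255-179)×(255-135)/255 = 255 - 9120/255 ≈ 255 - 35.765 = 219.235 → 219
= RGB(105, 243, 219)


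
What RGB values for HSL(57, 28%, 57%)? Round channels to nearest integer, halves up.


H=57°, S=0.28, L=0.57
C = (1-|2L-1|)×S = (1-|0.14|)×0.28 = 0.2408
H' = H/60 = 57/60 ≈ 0.9500; X = C×(1-|H' mod 2 - 1|) = 0.22876
m = L - C/2 = 0.57 - 0.1204 = 0.4496
Sector ⌊H'⌋ = 0 → (R',G',B') = (0.2408, 0.22876, 0.0)
RGB = ((R'+m)×255, (G'+m)×255, (B'+m)×255) = (176.052, 172.9818, 114.648)
Round half up → RGB(176, 173, 115)


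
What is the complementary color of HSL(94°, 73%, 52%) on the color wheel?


Complement = opposite side of color wheel = hue + 180°
H' = (94 + 180) mod 360 = 274°
S and L unchanged.
= HSL(274°, 73%, 52%)


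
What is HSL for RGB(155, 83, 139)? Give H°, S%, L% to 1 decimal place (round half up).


Normalize: R'=155/255≈0.6078, G'=83/255≈0.3255, B'=139/255≈0.5451
Max=155/255, Min=83/255, Δ=Max-Min=72/255
L = (Max+Min)/2 = (155+83)/510 = 238/510 = 0.46666… → L = 46.7%
L ≤ 0.5 → S = Δ/(Max+Min) = 72/(155+83) = 72/238 = 0.30252… → S = 30.3%
(the 1/255 factors cancel in S and H, so raw channel differences can be used)
Max is R' → H = 60 × (((G-B)/Δ) mod 6) = 60 × (((83-139)/72) mod 6)
  (-56)/72 = -0.7777…; negative, so add 6 → 5.2222…
  H = 60 × 5.2222… = 313.333…° → H = 313.3°
= HSL(313.3°, 30.3%, 46.7%)


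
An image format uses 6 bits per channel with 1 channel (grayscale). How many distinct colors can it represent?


Total bits = 6 bits/channel × 1 channels = 6 bits
Distinct colors = 2^6
= 64 colors


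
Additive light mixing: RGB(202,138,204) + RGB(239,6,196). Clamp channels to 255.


Additive: each channel = min(255, C₁+C₂)
R: 202+239 = 441 → 255
G: 138+6 = 144 → 144
B: 204+196 = 400 → 255
= RGB(255, 144, 255)


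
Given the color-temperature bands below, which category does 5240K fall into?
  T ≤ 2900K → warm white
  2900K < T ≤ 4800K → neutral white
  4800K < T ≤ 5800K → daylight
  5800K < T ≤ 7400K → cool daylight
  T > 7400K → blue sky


Temperature: 5240K
4800K < 5240K ≤ 5800K → daylight
Classification: daylight


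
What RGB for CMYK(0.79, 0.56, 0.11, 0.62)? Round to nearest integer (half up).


R = 255 × (1-C) × (1-K) = 255 × 0.21 × 0.38 = 20.349 → 20
G = 255 × (1-M) × (1-K) = 255 × 0.44 × 0.38 = 42.636 → 43
B = 255 × (1-Y) × (1-K) = 255 × 0.89 × 0.38 = 86.241 → 86
= RGB(20, 43, 86)


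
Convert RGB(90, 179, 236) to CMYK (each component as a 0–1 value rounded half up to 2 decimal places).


R'=90/255≈0.3529, G'=179/255≈0.7020, B'=236/255≈0.9255
K = 1 - max(R',G',B') = 1 - 236/255 = 19/255 = 0.07450… → 0.07
(1-R'-K)/(1-K) simplifies to (max-R)/max with max = 236:
C = (236-90)/236 = 146/236 = 0.61864… → 0.62
M = (236-179)/236 = 57/236 = 0.24152… → 0.24
Y = (236-236)/236 = 0/236 = 0 → 0.00
= CMYK(0.62, 0.24, 0.00, 0.07)


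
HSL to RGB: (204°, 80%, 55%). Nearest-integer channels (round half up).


H=204°, S=0.80, L=0.55
C = (1-|2L-1|)×S = (1-|0.10|)×0.80 = 0.72
H' = H/60 = 204/60 ≈ 3.4000; X = C×(1-|H' mod 2 - 1|) = 0.432
m = L - C/2 = 0.55 - 0.36 = 0.19
Sector ⌊H'⌋ = 3 → (R',G',B') = (0.0, 0.432, 0.72)
RGB = ((R'+m)×255, (G'+m)×255, (B'+m)×255) = (48.45, 158.61, 232.05)
Round half up → RGB(48, 159, 232)


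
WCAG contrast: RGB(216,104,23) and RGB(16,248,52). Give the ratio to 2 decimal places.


Linearize each sRGB channel c=v/255: c/12.92 if c ≤ 0.04045 else ((c+0.055)/1.055)^2.4
L = 0.2126×R_lin + 0.7152×G_lin + 0.0722×B_lin
Color 1 (216,104,23):
  R=216: 216/255≈0.8471 > 0.04045 → ((0.8471+0.055)/1.055)^2.4 ≈ 0.68669
  G=104: 104/255≈0.4078 > 0.04045 → ((0.4078+0.055)/1.055)^2.4 ≈ 0.13843
  B=23: 23/255≈0.0902 > 0.04045 → ((0.0902+0.055)/1.055)^2.4 ≈ 0.00857
  L1 = 0.2126×0.68669 + 0.7152×0.13843 + 0.0722×0.00857 ≈ 0.24561
Color 2 (16,248,52):
  R=16: 16/255≈0.0627 > 0.04045 → ((0.0627+0.055)/1.055)^2.4 ≈ 0.00518
  G=248: 248/255≈0.9725 > 0.04045 → ((0.9725+0.055)/1.055)^2.4 ≈ 0.93869
  B=52: 52/255≈0.2039 > 0.04045 → ((0.2039+0.055)/1.055)^2.4 ≈ 0.03434
  L2 = 0.2126×0.00518 + 0.7152×0.93869 + 0.0722×0.03434 ≈ 0.67493
Lighter = 0.67493, Darker = 0.24561
Ratio = (L_lighter + 0.05) / (L_darker + 0.05)
Ratio = (0.67493 + 0.05) / (0.24561 + 0.05) = 0.72493 / 0.29561 ≈ 2.4523
Ratio ≈ 2.45:1


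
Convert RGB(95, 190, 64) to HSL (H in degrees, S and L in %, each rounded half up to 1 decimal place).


Normalize: R'=95/255≈0.3725, G'=190/255≈0.7451, B'=64/255≈0.2510
Max=190/255, Min=64/255, Δ=Max-Min=126/255
L = (Max+Min)/2 = (190+64)/510 = 254/510 = 0.49803… → L = 49.8%
L ≤ 0.5 → S = Δ/(Max+Min) = 126/(190+64) = 126/254 = 0.49606… → S = 49.6%
(the 1/255 factors cancel in S and H, so raw channel differences can be used)
Max is G' → H = 60 × ((B-R)/Δ + 2) = 60 × ((64-95)/126 + 2)
  -31/126 + 2 = -0.2460… + 2 = 1.7539…
  H = 60 × 1.7539… = 105.238…° → H = 105.2°
= HSL(105.2°, 49.6%, 49.8%)


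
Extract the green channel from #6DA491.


Color: #6DA491
R = 6D = 109
G = A4 = 164
B = 91 = 145
Green = 164


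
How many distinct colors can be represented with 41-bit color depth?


Colors = 2^bits = 2^41
= 2,199,023,255,552 colors


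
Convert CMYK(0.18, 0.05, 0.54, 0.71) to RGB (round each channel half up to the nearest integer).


R = 255 × (1-C) × (1-K) = 255 × 0.82 × 0.29 = 60.639 → 61
G = 255 × (1-M) × (1-K) = 255 × 0.95 × 0.29 = 70.2525 → 70
B = 255 × (1-Y) × (1-K) = 255 × 0.46 × 0.29 = 34.017 → 34
= RGB(61, 70, 34)


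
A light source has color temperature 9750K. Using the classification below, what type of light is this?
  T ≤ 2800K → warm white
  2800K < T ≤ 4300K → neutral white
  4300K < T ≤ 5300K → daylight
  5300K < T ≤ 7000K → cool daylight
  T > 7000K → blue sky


Temperature: 9750K
9750K > 7000K → blue sky
Classification: blue sky


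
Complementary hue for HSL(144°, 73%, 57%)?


Complement = opposite side of color wheel = hue + 180°
H' = (144 + 180) mod 360 = 324°
S and L unchanged.
= HSL(324°, 73%, 57%)


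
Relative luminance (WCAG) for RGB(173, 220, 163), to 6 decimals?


Linearize each channel (sRGB transfer function): c = v/255; c_lin = c/12.92 if c ≤ 0.04045, else ((c+0.055)/1.055)^2.4
  R: 173/255 ≈ 0.678431 > 0.04045 → ((0.678431+0.055)/1.055)^2.4 ≈ 0.417885
  G: 220/255 ≈ 0.862745 > 0.04045 → ((0.862745+0.055)/1.055)^2.4 ≈ 0.715694
  B: 163/255 ≈ 0.639216 > 0.04045 → ((0.639216+0.055)/1.055)^2.4 ≈ 0.366253
R_lin = 0.417885, G_lin = 0.715694, B_lin = 0.366253
L = 0.2126×R + 0.7152×G + 0.0722×B
L = 0.2126×0.417885 + 0.7152×0.715694 + 0.0722×0.366253
L ≈ 0.627150


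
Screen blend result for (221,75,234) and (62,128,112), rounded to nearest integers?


Screen: C = 255 - (255-A)×(255-B)/255, rounded to nearest integer
R: 255 - (255-221)×(255-62)/255 = 255 - 6562/255 ≈ 255 - 25.733 = 229.267 → 229
G: 255 - (255-75)×(255-128)/255 = 255 - 22860/255 ≈ 255 - 89.647 = 165.353 → 165
B: 255 - (255-234)×(255-112)/255 = 255 - 3003/255 ≈ 255 - 11.776 = 243.224 → 243
= RGB(229, 165, 243)


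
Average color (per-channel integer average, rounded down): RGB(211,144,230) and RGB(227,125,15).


Midpoint: each channel = ⌊(C₁+C₂)/2⌋
R: ⌊(211+227)/2⌋ = 219
G: ⌊(144+125)/2⌋ = 134
B: ⌊(230+15)/2⌋ = 122
= RGB(219, 134, 122)


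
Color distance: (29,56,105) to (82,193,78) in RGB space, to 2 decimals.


d = √[(R₁-R₂)² + (G₁-G₂)² + (B₁-B₂)²]
d = √[(29-82)² + (56-193)² + (105-78)²]
d = √[2809 + 18769 + 729]
d = √22307
d ≈ 149.36


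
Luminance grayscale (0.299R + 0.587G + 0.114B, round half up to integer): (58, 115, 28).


Gray = 0.299×R + 0.587×G + 0.114×B
Gray = 0.299×58 + 0.587×115 + 0.114×28
Gray = 17.342 + 67.505 + 3.192
Gray = 88.039 → round half up → 88
Gray = 88


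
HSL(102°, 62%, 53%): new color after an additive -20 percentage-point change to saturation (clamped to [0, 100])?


Original S = 62%
Adjustment = -20 percentage points
New S = 62 + (-20) = 42
Clamp to [0, 100] → 42
= HSL(102°, 42%, 53%)


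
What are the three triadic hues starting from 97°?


Triadic: equally spaced at 120° intervals
H1 = 97°
H2 = (97 + 120) mod 360 = 217°
H3 = (97 + 240) mod 360 = 337°
Triadic = 97°, 217°, 337°


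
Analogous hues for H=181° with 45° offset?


Base hue: 181°
Left analog: (181 - 45) mod 360 = 136°
Right analog: (181 + 45) mod 360 = 226°
Analogous hues = 136° and 226°


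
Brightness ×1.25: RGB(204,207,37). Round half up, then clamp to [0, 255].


Multiply each channel by 1.25, round half up, clamp to [0, 255]
R: 204×1.25 = 255
G: 207×1.25 = 258.75 → round → 259 → clamp → 255
B: 37×1.25 = 46.25 → round → 46
= RGB(255, 255, 46)


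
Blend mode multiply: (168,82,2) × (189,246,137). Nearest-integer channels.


Multiply: C = A×B/255, rounded to nearest integer
R: 168×189/255 = 31752/255 ≈ 124.518 → 125
G: 82×246/255 = 20172/255 ≈ 79.106 → 79
B: 2×137/255 = 274/255 ≈ 1.075 → 1
= RGB(125, 79, 1)


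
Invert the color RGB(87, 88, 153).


Invert: (255-R, 255-G, 255-B)
R: 255-87 = 168
G: 255-88 = 167
B: 255-153 = 102
= RGB(168, 167, 102)


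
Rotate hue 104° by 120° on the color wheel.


New hue = (H + rotation) mod 360
New hue = (104 + 120) mod 360
= 224 mod 360
= 224°


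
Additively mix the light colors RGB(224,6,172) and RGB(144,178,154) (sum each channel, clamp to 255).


Additive: each channel = min(255, C₁+C₂)
R: 224+144 = 368 → 255
G: 6+178 = 184 → 184
B: 172+154 = 326 → 255
= RGB(255, 184, 255)


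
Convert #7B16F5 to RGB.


7B → 123 (R)
16 → 22 (G)
F5 → 245 (B)
= RGB(123, 22, 245)


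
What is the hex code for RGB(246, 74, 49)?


R = 246 → F6 (hex)
G = 74 → 4A (hex)
B = 49 → 31 (hex)
Hex = #F64A31


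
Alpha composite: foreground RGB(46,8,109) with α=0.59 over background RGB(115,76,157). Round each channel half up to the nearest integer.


C = α×F + (1-α)×B, with 1-α = 0.41
R: 0.59×46 + 0.41×115 = 27.14 + 47.15 = 74.29 → 74
G: 0.59×8 + 0.41×76 = 4.72 + 31.16 = 35.88 → 36
B: 0.59×109 + 0.41×157 = 64.31 + 64.37 = 128.68 → 129
= RGB(74, 36, 129)


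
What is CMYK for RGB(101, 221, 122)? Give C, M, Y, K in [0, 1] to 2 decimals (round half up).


R'=101/255≈0.3961, G'=221/255≈0.8667, B'=122/255≈0.4784
K = 1 - max(R',G',B') = 1 - 221/255 = 34/255 = 0.13333… → 0.13
(1-R'-K)/(1-K) simplifies to (max-R)/max with max = 221:
C = (221-101)/221 = 120/221 = 0.54298… → 0.54
M = (221-221)/221 = 0/221 = 0 → 0.00
Y = (221-122)/221 = 99/221 = 0.44796… → 0.45
= CMYK(0.54, 0.00, 0.45, 0.13)


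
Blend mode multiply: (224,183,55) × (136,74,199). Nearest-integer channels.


Multiply: C = A×B/255, rounded to nearest integer
R: 224×136/255 = 30464/255 ≈ 119.467 → 119
G: 183×74/255 = 13542/255 ≈ 53.106 → 53
B: 55×199/255 = 10945/255 ≈ 42.922 → 43
= RGB(119, 53, 43)


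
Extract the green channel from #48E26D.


Color: #48E26D
R = 48 = 72
G = E2 = 226
B = 6D = 109
Green = 226


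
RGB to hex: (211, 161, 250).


R = 211 → D3 (hex)
G = 161 → A1 (hex)
B = 250 → FA (hex)
Hex = #D3A1FA


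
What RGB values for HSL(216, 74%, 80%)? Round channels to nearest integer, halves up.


H=216°, S=0.74, L=0.80
C = (1-|2L-1|)×S = (1-|0.60|)×0.74 = 0.296
H' = H/60 = 216/60 ≈ 3.6000; X = C×(1-|H' mod 2 - 1|) = 0.1184
m = L - C/2 = 0.80 - 0.148 = 0.652
Sector ⌊H'⌋ = 3 → (R',G',B') = (0.0, 0.1184, 0.296)
RGB = ((R'+m)×255, (G'+m)×255, (B'+m)×255) = (166.26, 196.452, 241.74)
Round half up → RGB(166, 196, 242)


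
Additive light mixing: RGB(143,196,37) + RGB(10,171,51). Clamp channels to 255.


Additive: each channel = min(255, C₁+C₂)
R: 143+10 = 153 → 153
G: 196+171 = 367 → 255
B: 37+51 = 88 → 88
= RGB(153, 255, 88)


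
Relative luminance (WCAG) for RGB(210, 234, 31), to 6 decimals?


Linearize each channel (sRGB transfer function): c = v/255; c_lin = c/12.92 if c ≤ 0.04045, else ((c+0.055)/1.055)^2.4
  R: 210/255 ≈ 0.823529 > 0.04045 → ((0.823529+0.055)/1.055)^2.4 ≈ 0.644480
  G: 234/255 ≈ 0.917647 > 0.04045 → ((0.917647+0.055)/1.055)^2.4 ≈ 0.822786
  B: 31/255 ≈ 0.121569 > 0.04045 → ((0.121569+0.055)/1.055)^2.4 ≈ 0.013702
R_lin = 0.644480, G_lin = 0.822786, B_lin = 0.013702
L = 0.2126×R + 0.7152×G + 0.0722×B
L = 0.2126×0.644480 + 0.7152×0.822786 + 0.0722×0.013702
L ≈ 0.726462


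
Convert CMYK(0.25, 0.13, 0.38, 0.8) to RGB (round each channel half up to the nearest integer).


R = 255 × (1-C) × (1-K) = 255 × 0.75 × 0.20 = 38.25 → 38
G = 255 × (1-M) × (1-K) = 255 × 0.87 × 0.20 = 44.37 → 44
B = 255 × (1-Y) × (1-K) = 255 × 0.62 × 0.20 = 31.62 → 32
= RGB(38, 44, 32)


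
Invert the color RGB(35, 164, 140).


Invert: (255-R, 255-G, 255-B)
R: 255-35 = 220
G: 255-164 = 91
B: 255-140 = 115
= RGB(220, 91, 115)


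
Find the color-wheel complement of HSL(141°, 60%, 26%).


Complement = opposite side of color wheel = hue + 180°
H' = (141 + 180) mod 360 = 321°
S and L unchanged.
= HSL(321°, 60%, 26%)


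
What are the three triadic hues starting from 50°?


Triadic: equally spaced at 120° intervals
H1 = 50°
H2 = (50 + 120) mod 360 = 170°
H3 = (50 + 240) mod 360 = 290°
Triadic = 50°, 170°, 290°


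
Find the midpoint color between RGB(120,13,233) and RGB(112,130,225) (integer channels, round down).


Midpoint: each channel = ⌊(C₁+C₂)/2⌋
R: ⌊(120+112)/2⌋ = 116
G: ⌊(13+130)/2⌋ = 71
B: ⌊(233+225)/2⌋ = 229
= RGB(116, 71, 229)


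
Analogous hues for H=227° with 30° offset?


Base hue: 227°
Left analog: (227 - 30) mod 360 = 197°
Right analog: (227 + 30) mod 360 = 257°
Analogous hues = 197° and 257°


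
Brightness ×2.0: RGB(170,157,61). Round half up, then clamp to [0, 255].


Multiply each channel by 2.0, round half up, clamp to [0, 255]
R: 170×2.0 = 340 → clamp → 255
G: 157×2.0 = 314 → clamp → 255
B: 61×2.0 = 122
= RGB(255, 255, 122)


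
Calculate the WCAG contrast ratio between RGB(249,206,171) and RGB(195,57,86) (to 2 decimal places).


Linearize each sRGB channel c=v/255: c/12.92 if c ≤ 0.04045 else ((c+0.055)/1.055)^2.4
L = 0.2126×R_lin + 0.7152×G_lin + 0.0722×B_lin
Color 1 (249,206,171):
  R=249: 249/255≈0.9765 > 0.04045 → ((0.9765+0.055)/1.055)^2.4 ≈ 0.94731
  G=206: 206/255≈0.8078 > 0.04045 → ((0.8078+0.055)/1.055)^2.4 ≈ 0.61721
  B=171: 171/255≈0.6706 > 0.04045 → ((0.6706+0.055)/1.055)^2.4 ≈ 0.40724
  L1 = 0.2126×0.94731 + 0.7152×0.61721 + 0.0722×0.40724 ≈ 0.67223
Color 2 (195,57,86):
  R=195: 195/255≈0.7647 > 0.04045 → ((0.7647+0.055)/1.055)^2.4 ≈ 0.54572
  G=57: 57/255≈0.2235 > 0.04045 → ((0.2235+0.055)/1.055)^2.4 ≈ 0.04092
  B=86: 86/255≈0.3373 > 0.04045 → ((0.3373+0.055)/1.055)^2.4 ≈ 0.09306
  L2 = 0.2126×0.54572 + 0.7152×0.04092 + 0.0722×0.09306 ≈ 0.15200
Lighter = 0.67223, Darker = 0.15200
Ratio = (L_lighter + 0.05) / (L_darker + 0.05)
Ratio = (0.67223 + 0.05) / (0.15200 + 0.05) = 0.72223 / 0.20200 ≈ 3.5753
Ratio ≈ 3.58:1


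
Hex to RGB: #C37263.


C3 → 195 (R)
72 → 114 (G)
63 → 99 (B)
= RGB(195, 114, 99)


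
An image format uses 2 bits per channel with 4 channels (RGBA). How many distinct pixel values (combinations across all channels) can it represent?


Total bits = 2 bits/channel × 4 channels = 8 bits
Distinct pixel values = 2^8
= 256 pixel values


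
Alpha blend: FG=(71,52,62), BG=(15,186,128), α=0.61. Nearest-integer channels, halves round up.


C = α×F + (1-α)×B, with 1-α = 0.39
R: 0.61×71 + 0.39×15 = 43.31 + 5.85 = 49.16 → 49
G: 0.61×52 + 0.39×186 = 31.72 + 72.54 = 104.26 → 104
B: 0.61×62 + 0.39×128 = 37.82 + 49.92 = 87.74 → 88
= RGB(49, 104, 88)


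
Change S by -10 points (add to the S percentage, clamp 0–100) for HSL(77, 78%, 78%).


Original S = 78%
Adjustment = -10 percentage points
New S = 78 + (-10) = 68
Clamp to [0, 100] → 68
= HSL(77°, 68%, 78%)


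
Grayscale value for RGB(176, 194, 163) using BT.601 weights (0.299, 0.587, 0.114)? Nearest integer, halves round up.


Gray = 0.299×R + 0.587×G + 0.114×B
Gray = 0.299×176 + 0.587×194 + 0.114×163
Gray = 52.624 + 113.878 + 18.582
Gray = 185.084 → round half up → 185
Gray = 185


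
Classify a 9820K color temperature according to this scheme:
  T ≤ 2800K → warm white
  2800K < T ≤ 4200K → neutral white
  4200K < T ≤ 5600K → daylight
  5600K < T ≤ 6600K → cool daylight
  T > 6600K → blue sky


Temperature: 9820K
9820K > 6600K → blue sky
Classification: blue sky


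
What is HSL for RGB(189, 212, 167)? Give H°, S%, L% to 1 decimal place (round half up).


Normalize: R'=189/255≈0.7412, G'=212/255≈0.8314, B'=167/255≈0.6549
Max=212/255, Min=167/255, Δ=Max-Min=45/255
L = (Max+Min)/2 = (212+167)/510 = 379/510 = 0.74313… → L = 74.3%
L > 0.5 → S = Δ/(2-Max-Min) = 45/(510-212-167) = 45/131 = 0.34351… → S = 34.4%
(the 1/255 factors cancel in S and H, so raw channel differences can be used)
Max is G' → H = 60 × ((B-R)/Δ + 2) = 60 × ((167-189)/45 + 2)
  -22/45 + 2 = -0.4888… + 2 = 1.5111…
  H = 60 × 1.5111… = 90.666…° → H = 90.7°
= HSL(90.7°, 34.4%, 74.3%)


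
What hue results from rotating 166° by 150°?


New hue = (H + rotation) mod 360
New hue = (166 + 150) mod 360
= 316 mod 360
= 316°


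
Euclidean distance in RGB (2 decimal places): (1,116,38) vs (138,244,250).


d = √[(R₁-R₂)² + (G₁-G₂)² + (B₁-B₂)²]
d = √[(1-138)² + (116-244)² + (38-250)²]
d = √[18769 + 16384 + 44944]
d = √80097
d ≈ 283.01


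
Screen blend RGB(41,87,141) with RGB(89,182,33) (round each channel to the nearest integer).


Screen: C = 255 - (255-A)×(255-B)/255, rounded to nearest integer
R: 255 - (255-41)×(255-89)/255 = 255 - 35524/255 ≈ 255 - 139.310 = 115.690 → 116
G: 255 - (255-87)×(255-182)/255 = 255 - 12264/255 ≈ 255 - 48.094 = 206.906 → 207
B: 255 - (255-141)×(255-33)/255 = 255 - 25308/255 ≈ 255 - 99.247 = 155.753 → 156
= RGB(116, 207, 156)


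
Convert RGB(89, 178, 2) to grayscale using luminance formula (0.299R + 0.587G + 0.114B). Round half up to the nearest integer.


Gray = 0.299×R + 0.587×G + 0.114×B
Gray = 0.299×89 + 0.587×178 + 0.114×2
Gray = 26.611 + 104.486 + 0.228
Gray = 131.325 → round half up → 131
Gray = 131


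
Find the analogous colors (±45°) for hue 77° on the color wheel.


Base hue: 77°
Left analog: (77 - 45) mod 360 = 32°
Right analog: (77 + 45) mod 360 = 122°
Analogous hues = 32° and 122°


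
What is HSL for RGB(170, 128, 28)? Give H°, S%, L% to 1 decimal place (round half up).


Normalize: R'=170/255≈0.6667, G'=128/255≈0.5020, B'=28/255≈0.1098
Max=170/255, Min=28/255, Δ=Max-Min=142/255
L = (Max+Min)/2 = (170+28)/510 = 198/510 = 0.38823… → L = 38.8%
L ≤ 0.5 → S = Δ/(Max+Min) = 142/(170+28) = 142/198 = 0.71717… → S = 71.7%
(the 1/255 factors cancel in S and H, so raw channel differences can be used)
Max is R' → H = 60 × (((G-B)/Δ) mod 6) = 60 × (((128-28)/142) mod 6)
  100/142 = 0.7042…
  H = 60 × 0.7042… = 42.253…° → H = 42.3°
= HSL(42.3°, 71.7%, 38.8%)


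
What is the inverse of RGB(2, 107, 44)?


Invert: (255-R, 255-G, 255-B)
R: 255-2 = 253
G: 255-107 = 148
B: 255-44 = 211
= RGB(253, 148, 211)


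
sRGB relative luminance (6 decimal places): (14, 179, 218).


Linearize each channel (sRGB transfer function): c = v/255; c_lin = c/12.92 if c ≤ 0.04045, else ((c+0.055)/1.055)^2.4
  R: 14/255 ≈ 0.054902 > 0.04045 → ((0.054902+0.055)/1.055)^2.4 ≈ 0.004391
  G: 179/255 ≈ 0.701961 > 0.04045 → ((0.701961+0.055)/1.055)^2.4 ≈ 0.450786
  B: 218/255 ≈ 0.854902 > 0.04045 → ((0.854902+0.055)/1.055)^2.4 ≈ 0.701102
R_lin = 0.004391, G_lin = 0.450786, B_lin = 0.701102
L = 0.2126×R + 0.7152×G + 0.0722×B
L = 0.2126×0.004391 + 0.7152×0.450786 + 0.0722×0.701102
L ≈ 0.373955


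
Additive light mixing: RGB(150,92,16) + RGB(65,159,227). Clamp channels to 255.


Additive: each channel = min(255, C₁+C₂)
R: 150+65 = 215 → 215
G: 92+159 = 251 → 251
B: 16+227 = 243 → 243
= RGB(215, 251, 243)


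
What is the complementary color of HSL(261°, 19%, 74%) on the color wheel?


Complement = opposite side of color wheel = hue + 180°
H' = (261 + 180) mod 360 = 81°
S and L unchanged.
= HSL(81°, 19%, 74%)


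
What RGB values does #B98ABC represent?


B9 → 185 (R)
8A → 138 (G)
BC → 188 (B)
= RGB(185, 138, 188)


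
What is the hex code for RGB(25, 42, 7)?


R = 25 → 19 (hex)
G = 42 → 2A (hex)
B = 7 → 07 (hex)
Hex = #192A07


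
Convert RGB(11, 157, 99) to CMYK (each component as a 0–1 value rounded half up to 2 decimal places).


R'=11/255≈0.0431, G'=157/255≈0.6157, B'=99/255≈0.3882
K = 1 - max(R',G',B') = 1 - 157/255 = 98/255 = 0.38431… → 0.38
(1-R'-K)/(1-K) simplifies to (max-R)/max with max = 157:
C = (157-11)/157 = 146/157 = 0.92993… → 0.93
M = (157-157)/157 = 0/157 = 0 → 0.00
Y = (157-99)/157 = 58/157 = 0.36942… → 0.37
= CMYK(0.93, 0.00, 0.37, 0.38)


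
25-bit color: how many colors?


Colors = 2^bits = 2^25
= 33,554,432 colors


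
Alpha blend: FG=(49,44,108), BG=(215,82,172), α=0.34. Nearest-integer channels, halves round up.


C = α×F + (1-α)×B, with 1-α = 0.66
R: 0.34×49 + 0.66×215 = 16.66 + 141.90 = 158.56 → 159
G: 0.34×44 + 0.66×82 = 14.96 + 54.12 = 69.08 → 69
B: 0.34×108 + 0.66×172 = 36.72 + 113.52 = 150.24 → 150
= RGB(159, 69, 150)


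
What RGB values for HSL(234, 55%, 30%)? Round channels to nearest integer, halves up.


H=234°, S=0.55, L=0.30
C = (1-|2L-1|)×S = (1-|-0.40|)×0.55 = 0.33
H' = H/60 = 234/60 ≈ 3.9000; X = C×(1-|H' mod 2 - 1|) = 0.033
m = L - C/2 = 0.30 - 0.165 = 0.135
Sector ⌊H'⌋ = 3 → (R',G',B') = (0.0, 0.033, 0.33)
RGB = ((R'+m)×255, (G'+m)×255, (B'+m)×255) = (34.425, 42.84, 118.575)
Round half up → RGB(34, 43, 119)


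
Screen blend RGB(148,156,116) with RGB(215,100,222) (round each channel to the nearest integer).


Screen: C = 255 - (255-A)×(255-B)/255, rounded to nearest integer
R: 255 - (255-148)×(255-215)/255 = 255 - 4280/255 ≈ 255 - 16.784 = 238.216 → 238
G: 255 - (255-156)×(255-100)/255 = 255 - 15345/255 ≈ 255 - 60.176 = 194.824 → 195
B: 255 - (255-116)×(255-222)/255 = 255 - 4587/255 ≈ 255 - 17.988 = 237.012 → 237
= RGB(238, 195, 237)


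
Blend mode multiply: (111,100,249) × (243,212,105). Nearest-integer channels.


Multiply: C = A×B/255, rounded to nearest integer
R: 111×243/255 = 26973/255 ≈ 105.776 → 106
G: 100×212/255 = 21200/255 ≈ 83.137 → 83
B: 249×105/255 = 26145/255 ≈ 102.529 → 103
= RGB(106, 83, 103)


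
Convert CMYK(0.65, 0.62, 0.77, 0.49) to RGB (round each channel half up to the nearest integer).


R = 255 × (1-C) × (1-K) = 255 × 0.35 × 0.51 = 45.5175 → 46
G = 255 × (1-M) × (1-K) = 255 × 0.38 × 0.51 = 49.419 → 49
B = 255 × (1-Y) × (1-K) = 255 × 0.23 × 0.51 = 29.9115 → 30
= RGB(46, 49, 30)


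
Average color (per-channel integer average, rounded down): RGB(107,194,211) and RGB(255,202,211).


Midpoint: each channel = ⌊(C₁+C₂)/2⌋
R: ⌊(107+255)/2⌋ = 181
G: ⌊(194+202)/2⌋ = 198
B: ⌊(211+211)/2⌋ = 211
= RGB(181, 198, 211)


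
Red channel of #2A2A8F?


Color: #2A2A8F
R = 2A = 42
G = 2A = 42
B = 8F = 143
Red = 42


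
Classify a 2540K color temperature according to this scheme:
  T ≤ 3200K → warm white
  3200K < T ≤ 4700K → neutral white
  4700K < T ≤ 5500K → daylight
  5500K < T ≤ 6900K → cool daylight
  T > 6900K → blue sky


Temperature: 2540K
2540K ≤ 3200K → warm white
Classification: warm white


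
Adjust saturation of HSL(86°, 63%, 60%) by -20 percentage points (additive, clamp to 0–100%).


Original S = 63%
Adjustment = -20 percentage points
New S = 63 + (-20) = 43
Clamp to [0, 100] → 43
= HSL(86°, 43%, 60%)


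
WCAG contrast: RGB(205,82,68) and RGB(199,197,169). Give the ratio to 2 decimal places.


Linearize each sRGB channel c=v/255: c/12.92 if c ≤ 0.04045 else ((c+0.055)/1.055)^2.4
L = 0.2126×R_lin + 0.7152×G_lin + 0.0722×B_lin
Color 1 (205,82,68):
  R=205: 205/255≈0.8039 > 0.04045 → ((0.8039+0.055)/1.055)^2.4 ≈ 0.61050
  G=82: 82/255≈0.3216 > 0.04045 → ((0.3216+0.055)/1.055)^2.4 ≈ 0.08438
  B=68: 68/255≈0.2667 > 0.04045 → ((0.2667+0.055)/1.055)^2.4 ≈ 0.05781
  L1 = 0.2126×0.61050 + 0.7152×0.08438 + 0.0722×0.05781 ≈ 0.19431
Color 2 (199,197,169):
  R=199: 199/255≈0.7804 > 0.04045 → ((0.7804+0.055)/1.055)^2.4 ≈ 0.57112
  G=197: 197/255≈0.7725 > 0.04045 → ((0.7725+0.055)/1.055)^2.4 ≈ 0.55834
  B=169: 169/255≈0.6627 > 0.04045 → ((0.6627+0.055)/1.055)^2.4 ≈ 0.39676
  L2 = 0.2126×0.57112 + 0.7152×0.55834 + 0.0722×0.39676 ≈ 0.54939
Lighter = 0.54939, Darker = 0.19431
Ratio = (L_lighter + 0.05) / (L_darker + 0.05)
Ratio = (0.54939 + 0.05) / (0.19431 + 0.05) = 0.59939 / 0.24431 ≈ 2.4534
Ratio ≈ 2.45:1


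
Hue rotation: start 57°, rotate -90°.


New hue = (H + rotation) mod 360
New hue = (57 -90) mod 360
= -33 mod 360
= 327°


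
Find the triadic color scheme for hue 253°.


Triadic: equally spaced at 120° intervals
H1 = 253°
H2 = (253 + 120) mod 360 = 13°
H3 = (253 + 240) mod 360 = 133°
Triadic = 253°, 13°, 133°


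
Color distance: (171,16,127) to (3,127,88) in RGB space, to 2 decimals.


d = √[(R₁-R₂)² + (G₁-G₂)² + (B₁-B₂)²]
d = √[(171-3)² + (16-127)² + (127-88)²]
d = √[28224 + 12321 + 1521]
d = √42066
d ≈ 205.10


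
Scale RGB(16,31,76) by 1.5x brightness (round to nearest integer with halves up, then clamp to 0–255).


Multiply each channel by 1.5, round half up, clamp to [0, 255]
R: 16×1.5 = 24
G: 31×1.5 = 46.5 → round → 47
B: 76×1.5 = 114
= RGB(24, 47, 114)


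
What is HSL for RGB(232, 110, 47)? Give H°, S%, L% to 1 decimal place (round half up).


Normalize: R'=232/255≈0.9098, G'=110/255≈0.4314, B'=47/255≈0.1843
Max=232/255, Min=47/255, Δ=Max-Min=185/255
L = (Max+Min)/2 = (232+47)/510 = 279/510 = 0.54705… → L = 54.7%
L > 0.5 → S = Δ/(2-Max-Min) = 185/(510-232-47) = 185/231 = 0.80086… → S = 80.1%
(the 1/255 factors cancel in S and H, so raw channel differences can be used)
Max is R' → H = 60 × (((G-B)/Δ) mod 6) = 60 × (((110-47)/185) mod 6)
  63/185 = 0.3405…
  H = 60 × 0.3405… = 20.432…° → H = 20.4°
= HSL(20.4°, 80.1%, 54.7%)


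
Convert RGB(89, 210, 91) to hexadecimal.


R = 89 → 59 (hex)
G = 210 → D2 (hex)
B = 91 → 5B (hex)
Hex = #59D25B


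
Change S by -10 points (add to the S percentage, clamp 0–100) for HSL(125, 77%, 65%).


Original S = 77%
Adjustment = -10 percentage points
New S = 77 + (-10) = 67
Clamp to [0, 100] → 67
= HSL(125°, 67%, 65%)


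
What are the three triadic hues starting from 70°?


Triadic: equally spaced at 120° intervals
H1 = 70°
H2 = (70 + 120) mod 360 = 190°
H3 = (70 + 240) mod 360 = 310°
Triadic = 70°, 190°, 310°


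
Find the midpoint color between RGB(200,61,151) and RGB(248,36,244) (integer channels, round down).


Midpoint: each channel = ⌊(C₁+C₂)/2⌋
R: ⌊(200+248)/2⌋ = 224
G: ⌊(61+36)/2⌋ = 48
B: ⌊(151+244)/2⌋ = 197
= RGB(224, 48, 197)


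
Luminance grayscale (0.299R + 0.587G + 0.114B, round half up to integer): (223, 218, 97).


Gray = 0.299×R + 0.587×G + 0.114×B
Gray = 0.299×223 + 0.587×218 + 0.114×97
Gray = 66.677 + 127.966 + 11.058
Gray = 205.701 → round half up → 206
Gray = 206


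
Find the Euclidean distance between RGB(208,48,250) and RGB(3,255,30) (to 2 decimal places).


d = √[(R₁-R₂)² + (G₁-G₂)² + (B₁-B₂)²]
d = √[(208-3)² + (48-255)² + (250-30)²]
d = √[42025 + 42849 + 48400]
d = √133274
d ≈ 365.07


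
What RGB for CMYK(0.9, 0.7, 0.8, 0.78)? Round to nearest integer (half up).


R = 255 × (1-C) × (1-K) = 255 × 0.10 × 0.22 = 5.61 → 6
G = 255 × (1-M) × (1-K) = 255 × 0.30 × 0.22 = 16.83 → 17
B = 255 × (1-Y) × (1-K) = 255 × 0.20 × 0.22 = 11.22 → 11
= RGB(6, 17, 11)


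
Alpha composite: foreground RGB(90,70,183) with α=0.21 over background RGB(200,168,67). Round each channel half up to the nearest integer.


C = α×F + (1-α)×B, with 1-α = 0.79
R: 0.21×90 + 0.79×200 = 18.90 + 158.00 = 176.90 → 177
G: 0.21×70 + 0.79×168 = 14.70 + 132.72 = 147.42 → 147
B: 0.21×183 + 0.79×67 = 38.43 + 52.93 = 91.36 → 91
= RGB(177, 147, 91)


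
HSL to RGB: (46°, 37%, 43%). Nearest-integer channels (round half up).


H=46°, S=0.37, L=0.43
C = (1-|2L-1|)×S = (1-|-0.14|)×0.37 = 0.3182
H' = H/60 = 46/60 ≈ 0.7667; X = C×(1-|H' mod 2 - 1|) ≈ 0.2440
m = L - C/2 = 0.43 - 0.1591 = 0.2709
Sector ⌊H'⌋ = 0 → (R',G',B') = (0.3182, ≈0.2440, 0.0)
RGB = ((R'+m)×255, (G'+m)×255, (B'+m)×255) = (150.2205, 131.2876, 69.0795)
Round half up → RGB(150, 131, 69)


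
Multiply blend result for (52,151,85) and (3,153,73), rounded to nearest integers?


Multiply: C = A×B/255, rounded to nearest integer
R: 52×3/255 = 156/255 ≈ 0.612 → 1
G: 151×153/255 = 23103/255 ≈ 90.600 → 91
B: 85×73/255 = 6205/255 ≈ 24.333 → 24
= RGB(1, 91, 24)


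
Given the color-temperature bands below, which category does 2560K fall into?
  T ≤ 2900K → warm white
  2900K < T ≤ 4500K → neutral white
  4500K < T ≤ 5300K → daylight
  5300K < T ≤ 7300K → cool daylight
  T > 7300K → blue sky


Temperature: 2560K
2560K ≤ 2900K → warm white
Classification: warm white


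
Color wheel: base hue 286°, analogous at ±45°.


Base hue: 286°
Left analog: (286 - 45) mod 360 = 241°
Right analog: (286 + 45) mod 360 = 331°
Analogous hues = 241° and 331°


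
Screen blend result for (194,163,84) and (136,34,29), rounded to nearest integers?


Screen: C = 255 - (255-A)×(255-B)/255, rounded to nearest integer
R: 255 - (255-194)×(255-136)/255 = 255 - 7259/255 ≈ 255 - 28.467 = 226.533 → 227
G: 255 - (255-163)×(255-34)/255 = 255 - 20332/255 ≈ 255 - 79.733 = 175.267 → 175
B: 255 - (255-84)×(255-29)/255 = 255 - 38646/255 ≈ 255 - 151.553 = 103.447 → 103
= RGB(227, 175, 103)


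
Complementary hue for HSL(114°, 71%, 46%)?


Complement = opposite side of color wheel = hue + 180°
H' = (114 + 180) mod 360 = 294°
S and L unchanged.
= HSL(294°, 71%, 46%)


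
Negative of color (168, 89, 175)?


Invert: (255-R, 255-G, 255-B)
R: 255-168 = 87
G: 255-89 = 166
B: 255-175 = 80
= RGB(87, 166, 80)


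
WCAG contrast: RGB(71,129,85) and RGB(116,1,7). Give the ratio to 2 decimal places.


Linearize each sRGB channel c=v/255: c/12.92 if c ≤ 0.04045 else ((c+0.055)/1.055)^2.4
L = 0.2126×R_lin + 0.7152×G_lin + 0.0722×B_lin
Color 1 (71,129,85):
  R=71: 71/255≈0.2784 > 0.04045 → ((0.2784+0.055)/1.055)^2.4 ≈ 0.06301
  G=129: 129/255≈0.5059 > 0.04045 → ((0.5059+0.055)/1.055)^2.4 ≈ 0.21953
  B=85: 85/255≈0.3333 > 0.04045 → ((0.3333+0.055)/1.055)^2.4 ≈ 0.09084
  L1 = 0.2126×0.06301 + 0.7152×0.21953 + 0.0722×0.09084 ≈ 0.17696
Color 2 (116,1,7):
  R=116: 116/255≈0.4549 > 0.04045 → ((0.4549+0.055)/1.055)^2.4 ≈ 0.17465
  G=1: 1/255≈0.0039 ≤ 0.04045 → 0.0039/12.92 ≈ 0.00030
  B=7: 7/255≈0.0275 ≤ 0.04045 → 0.0275/12.92 ≈ 0.00212
  L2 = 0.2126×0.17465 + 0.7152×0.00030 + 0.0722×0.00212 ≈ 0.03750
Lighter = 0.17696, Darker = 0.03750
Ratio = (L_lighter + 0.05) / (L_darker + 0.05)
Ratio = (0.17696 + 0.05) / (0.03750 + 0.05) = 0.22696 / 0.08750 ≈ 2.5938
Ratio ≈ 2.59:1


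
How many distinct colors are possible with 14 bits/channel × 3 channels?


Total bits = 14 bits/channel × 3 channels = 42 bits
Distinct colors = 2^42
= 4,398,046,511,104 colors


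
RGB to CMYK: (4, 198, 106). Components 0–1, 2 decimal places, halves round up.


R'=4/255≈0.0157, G'=198/255≈0.7765, B'=106/255≈0.4157
K = 1 - max(R',G',B') = 1 - 198/255 = 57/255 = 0.22352… → 0.22
(1-R'-K)/(1-K) simplifies to (max-R)/max with max = 198:
C = (198-4)/198 = 194/198 = 0.97979… → 0.98
M = (198-198)/198 = 0/198 = 0 → 0.00
Y = (198-106)/198 = 92/198 = 0.46464… → 0.46
= CMYK(0.98, 0.00, 0.46, 0.22)


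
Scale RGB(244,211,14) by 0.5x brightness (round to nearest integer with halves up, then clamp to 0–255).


Multiply each channel by 0.5, round half up, clamp to [0, 255]
R: 244×0.5 = 122
G: 211×0.5 = 105.5 → round → 106
B: 14×0.5 = 7
= RGB(122, 106, 7)


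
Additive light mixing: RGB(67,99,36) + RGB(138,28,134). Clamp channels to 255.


Additive: each channel = min(255, C₁+C₂)
R: 67+138 = 205 → 205
G: 99+28 = 127 → 127
B: 36+134 = 170 → 170
= RGB(205, 127, 170)


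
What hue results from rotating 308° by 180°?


New hue = (H + rotation) mod 360
New hue = (308 + 180) mod 360
= 488 mod 360
= 128°


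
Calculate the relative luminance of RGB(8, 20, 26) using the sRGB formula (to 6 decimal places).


Linearize each channel (sRGB transfer function): c = v/255; c_lin = c/12.92 if c ≤ 0.04045, else ((c+0.055)/1.055)^2.4
  R: 8/255 ≈ 0.031373 ≤ 0.04045 → 0.031373/12.92 ≈ 0.002428
  G: 20/255 ≈ 0.078431 > 0.04045 → ((0.078431+0.055)/1.055)^2.4 ≈ 0.006995
  B: 26/255 ≈ 0.101961 > 0.04045 → ((0.101961+0.055)/1.055)^2.4 ≈ 0.010330
R_lin = 0.002428, G_lin = 0.006995, B_lin = 0.010330
L = 0.2126×R + 0.7152×G + 0.0722×B
L = 0.2126×0.002428 + 0.7152×0.006995 + 0.0722×0.010330
L ≈ 0.006265


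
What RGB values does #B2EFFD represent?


B2 → 178 (R)
EF → 239 (G)
FD → 253 (B)
= RGB(178, 239, 253)


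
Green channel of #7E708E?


Color: #7E708E
R = 7E = 126
G = 70 = 112
B = 8E = 142
Green = 112


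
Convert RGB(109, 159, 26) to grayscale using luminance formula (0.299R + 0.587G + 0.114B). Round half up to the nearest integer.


Gray = 0.299×R + 0.587×G + 0.114×B
Gray = 0.299×109 + 0.587×159 + 0.114×26
Gray = 32.591 + 93.333 + 2.964
Gray = 128.888 → round half up → 129
Gray = 129


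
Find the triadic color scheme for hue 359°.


Triadic: equally spaced at 120° intervals
H1 = 359°
H2 = (359 + 120) mod 360 = 119°
H3 = (359 + 240) mod 360 = 239°
Triadic = 359°, 119°, 239°


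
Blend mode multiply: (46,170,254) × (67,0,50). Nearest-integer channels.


Multiply: C = A×B/255, rounded to nearest integer
R: 46×67/255 = 3082/255 ≈ 12.086 → 12
G: 170×0/255 = 0/255 ≈ 0.000 → 0
B: 254×50/255 = 12700/255 ≈ 49.804 → 50
= RGB(12, 0, 50)


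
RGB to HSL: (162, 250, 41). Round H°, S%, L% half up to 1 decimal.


Normalize: R'=162/255≈0.6353, G'=250/255≈0.9804, B'=41/255≈0.1608
Max=250/255, Min=41/255, Δ=Max-Min=209/255
L = (Max+Min)/2 = (250+41)/510 = 291/510 = 0.57058… → L = 57.1%
L > 0.5 → S = Δ/(2-Max-Min) = 209/(510-250-41) = 209/219 = 0.95433… → S = 95.4%
(the 1/255 factors cancel in S and H, so raw channel differences can be used)
Max is G' → H = 60 × ((B-R)/Δ + 2) = 60 × ((41-162)/209 + 2)
  -121/209 + 2 = -0.5789… + 2 = 1.4210…
  H = 60 × 1.4210… = 85.263…° → H = 85.3°
= HSL(85.3°, 95.4%, 57.1%)
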